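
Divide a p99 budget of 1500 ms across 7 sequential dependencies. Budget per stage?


Formula: per_stage = total_budget / stages
per_stage = 1500 / 7
per_stage = 214.29 ms

214.29 ms


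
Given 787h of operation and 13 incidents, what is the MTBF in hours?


Formula: MTBF = Total operating time / Number of failures
MTBF = 787 / 13
MTBF = 60.54 hours

60.54 hours


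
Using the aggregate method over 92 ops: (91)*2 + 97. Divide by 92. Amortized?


Formula: Amortized cost = Total cost / Operations
Total cost = (91 * 2) + (1 * 97)
Total cost = 182 + 97 = 279
Amortized = 279 / 92 = 3.0326

3.0326


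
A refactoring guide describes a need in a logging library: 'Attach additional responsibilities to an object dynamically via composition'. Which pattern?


This matches the Decorator pattern

Decorator


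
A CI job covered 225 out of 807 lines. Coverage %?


Coverage = covered / total * 100
Coverage = 225 / 807 * 100
Coverage = 27.88%

27.88%


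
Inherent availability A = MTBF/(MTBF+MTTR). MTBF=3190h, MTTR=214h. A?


Availability = MTBF / (MTBF + MTTR)
Availability = 3190 / (3190 + 214)
Availability = 3190 / 3404
Availability = 93.7133%

93.7133%


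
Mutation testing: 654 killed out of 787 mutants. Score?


Mutation score = killed / total * 100
Mutation score = 654 / 787 * 100
Mutation score = 83.1%

83.1%


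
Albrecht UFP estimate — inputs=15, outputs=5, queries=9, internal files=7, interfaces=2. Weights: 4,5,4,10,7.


UFP = EI*4 + EO*5 + EQ*4 + ILF*10 + EIF*7
UFP = 15*4 + 5*5 + 9*4 + 7*10 + 2*7
UFP = 60 + 25 + 36 + 70 + 14
UFP = 205

205


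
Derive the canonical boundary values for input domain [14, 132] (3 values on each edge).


Range: [14, 132]
Boundaries: just below min, min, min+1, max-1, max, just above max
Values: [13, 14, 15, 131, 132, 133]

[13, 14, 15, 131, 132, 133]


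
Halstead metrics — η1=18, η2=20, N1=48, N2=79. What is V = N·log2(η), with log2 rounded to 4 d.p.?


Formula: V = N * log2(η), where N = N1 + N2 and η = η1 + η2
η = 18 + 20 = 38
N = 48 + 79 = 127
log2(38) ≈ 5.2479
V = 127 * 5.2479 = 666.48

666.48


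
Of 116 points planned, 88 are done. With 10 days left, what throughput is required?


Formula: Required rate = Remaining points / Days left
Remaining = 116 - 88 = 28 points
Required rate = 28 / 10 = 2.8 points/day

2.8 points/day


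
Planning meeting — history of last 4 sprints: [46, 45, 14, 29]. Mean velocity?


Formula: Avg velocity = Total points / Number of sprints
Points: [46, 45, 14, 29]
Sum = 46 + 45 + 14 + 29 = 134
Avg velocity = 134 / 4 = 33.5 points/sprint

33.5 points/sprint


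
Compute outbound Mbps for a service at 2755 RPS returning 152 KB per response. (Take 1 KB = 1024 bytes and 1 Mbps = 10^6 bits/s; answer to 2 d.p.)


Formula: Mbps = payload_bytes * RPS * 8 / 1e6
Payload per request = 152 KB = 152 * 1024 = 155648 bytes
Total bytes/sec = 155648 * 2755 = 428810240
Total bits/sec = 428810240 * 8 = 3430481920
Mbps = 3430481920 / 1e6 = 3430.48

3430.48 Mbps


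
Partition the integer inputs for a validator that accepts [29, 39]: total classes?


Valid range: [29, 39]
Class 1: x < 29 — invalid
Class 2: 29 ≤ x ≤ 39 — valid
Class 3: x > 39 — invalid
Total equivalence classes: 3

3 equivalence classes


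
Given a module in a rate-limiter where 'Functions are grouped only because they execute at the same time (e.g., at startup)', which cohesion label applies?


Reasoning: Related by timing only
Type: Temporal cohesion

Temporal cohesion


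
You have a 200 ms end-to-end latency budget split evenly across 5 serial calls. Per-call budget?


Formula: per_stage = total_budget / stages
per_stage = 200 / 5
per_stage = 40.0 ms

40.0 ms


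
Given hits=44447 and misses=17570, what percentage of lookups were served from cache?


Formula: hit rate = hits / (hits + misses) * 100
hit rate = 44447 / (44447 + 17570) * 100
hit rate = 44447 / 62017 * 100
hit rate = 71.67%

71.67%


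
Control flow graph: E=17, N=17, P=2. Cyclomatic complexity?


Formula: V(G) = E - N + 2P
V(G) = 17 - 17 + 2*2
V(G) = 0 + 4
V(G) = 4

4


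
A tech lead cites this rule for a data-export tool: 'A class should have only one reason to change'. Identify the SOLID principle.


This describes the Single Responsibility Principle (SRP)

Single Responsibility Principle (SRP)


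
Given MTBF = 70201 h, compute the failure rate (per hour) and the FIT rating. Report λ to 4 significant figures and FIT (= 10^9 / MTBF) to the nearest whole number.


Formula: λ = 1 / MTBF; FIT = λ × 1e9 = 1e9 / MTBF
λ = 1 / 70201 ≈ 1.424e-05 failures/hour
FIT = 1e9 / 70201 ≈ 14245 failures per 1e9 hours (nearest whole number)

λ = 1.424e-05 /h, FIT = 14245


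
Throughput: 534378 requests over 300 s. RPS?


Formula: throughput = requests / seconds
throughput = 534378 / 300
throughput = 1781.26 requests/second

1781.26 requests/second


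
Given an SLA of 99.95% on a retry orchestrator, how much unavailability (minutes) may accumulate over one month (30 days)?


Formula: allowed downtime = period * (100 - SLA) / 100
Period (month (30 days)) = 43200 minutes
Unavailability fraction = (100 - 99.95) / 100
Allowed downtime = 43200 * (100 - 99.95) / 100
Allowed downtime = 21.6 minutes

21.6 minutes


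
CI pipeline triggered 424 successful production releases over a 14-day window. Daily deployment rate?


Formula: deployments per day = releases / days
= 424 / 14
= 30.286 deploys/day
(equivalently, 212.0 deploys/week)

30.286 deploys/day


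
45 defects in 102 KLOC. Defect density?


Defect density = defects / KLOC
Defect density = 45 / 102
Defect density = 0.441 defects/KLOC

0.441 defects/KLOC


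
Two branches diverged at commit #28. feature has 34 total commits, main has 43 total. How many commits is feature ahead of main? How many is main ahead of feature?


Common ancestor: commit #28
feature commits after divergence: 34 - 28 = 6
main commits after divergence: 43 - 28 = 15
feature is 6 commits ahead of main
main is 15 commits ahead of feature

feature ahead: 6, main ahead: 15


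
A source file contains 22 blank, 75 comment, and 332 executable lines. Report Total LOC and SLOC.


Total LOC = blank + comment + code
Total LOC = 22 + 75 + 332 = 429
SLOC (source only) = code = 332

Total LOC: 429, SLOC: 332


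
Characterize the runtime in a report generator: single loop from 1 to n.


Reasoning: one pass through n items
Complexity: O(n)

O(n)


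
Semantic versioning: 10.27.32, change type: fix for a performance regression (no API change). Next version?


Current: 10.27.32
Change category: 'fix for a performance regression (no API change)' → patch bump
SemVer rule: patch bump → increment PATCH (MAJOR and MINOR unchanged)
New: 10.27.33

10.27.33


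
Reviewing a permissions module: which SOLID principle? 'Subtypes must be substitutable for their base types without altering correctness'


This describes the Liskov Substitution Principle (LSP)

Liskov Substitution Principle (LSP)


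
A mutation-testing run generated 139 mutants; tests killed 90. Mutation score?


Mutation score = killed / total * 100
Mutation score = 90 / 139 * 100
Mutation score = 64.75%

64.75%


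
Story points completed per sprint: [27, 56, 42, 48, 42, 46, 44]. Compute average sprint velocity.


Formula: Avg velocity = Total points / Number of sprints
Points: [27, 56, 42, 48, 42, 46, 44]
Sum = 27 + 56 + 42 + 48 + 42 + 46 + 44 = 305
Avg velocity = 305 / 7 = 43.57 points/sprint

43.57 points/sprint


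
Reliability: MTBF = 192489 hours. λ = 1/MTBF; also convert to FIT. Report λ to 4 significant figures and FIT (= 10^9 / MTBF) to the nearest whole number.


Formula: λ = 1 / MTBF; FIT = λ × 1e9 = 1e9 / MTBF
λ = 1 / 192489 ≈ 5.195e-06 failures/hour
FIT = 1e9 / 192489 ≈ 5195 failures per 1e9 hours (nearest whole number)

λ = 5.195e-06 /h, FIT = 5195


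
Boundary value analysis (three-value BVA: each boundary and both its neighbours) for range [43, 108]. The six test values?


Range: [43, 108]
Boundaries: just below min, min, min+1, max-1, max, just above max
Values: [42, 43, 44, 107, 108, 109]

[42, 43, 44, 107, 108, 109]


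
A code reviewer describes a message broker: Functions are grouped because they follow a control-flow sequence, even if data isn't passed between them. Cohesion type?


Reasoning: Grouped by order of execution within a routine, not by data flow
Type: Procedural cohesion

Procedural cohesion


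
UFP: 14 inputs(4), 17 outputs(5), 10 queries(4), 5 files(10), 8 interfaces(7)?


UFP = EI*4 + EO*5 + EQ*4 + ILF*10 + EIF*7
UFP = 14*4 + 17*5 + 10*4 + 5*10 + 8*7
UFP = 56 + 85 + 40 + 50 + 56
UFP = 287

287


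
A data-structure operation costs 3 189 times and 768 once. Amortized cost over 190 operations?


Formula: Amortized cost = Total cost / Operations
Total cost = (189 * 3) + (1 * 768)
Total cost = 567 + 768 = 1335
Amortized = 1335 / 190 = 7.0263

7.0263


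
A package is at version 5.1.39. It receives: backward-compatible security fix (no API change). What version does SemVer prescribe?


Current: 5.1.39
Change category: 'backward-compatible security fix (no API change)' → patch bump
SemVer rule: patch bump → increment PATCH (MAJOR and MINOR unchanged)
New: 5.1.40

5.1.40


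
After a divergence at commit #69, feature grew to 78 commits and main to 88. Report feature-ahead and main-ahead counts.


Common ancestor: commit #69
feature commits after divergence: 78 - 69 = 9
main commits after divergence: 88 - 69 = 19
feature is 9 commits ahead of main
main is 19 commits ahead of feature

feature ahead: 9, main ahead: 19


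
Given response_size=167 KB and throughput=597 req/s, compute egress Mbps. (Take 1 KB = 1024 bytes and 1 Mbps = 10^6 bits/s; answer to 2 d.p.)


Formula: Mbps = payload_bytes * RPS * 8 / 1e6
Payload per request = 167 KB = 167 * 1024 = 171008 bytes
Total bytes/sec = 171008 * 597 = 102091776
Total bits/sec = 102091776 * 8 = 816734208
Mbps = 816734208 / 1e6 = 816.73

816.73 Mbps


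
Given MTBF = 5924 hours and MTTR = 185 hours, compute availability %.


Availability = MTBF / (MTBF + MTTR)
Availability = 5924 / (5924 + 185)
Availability = 5924 / 6109
Availability = 96.9717%

96.9717%


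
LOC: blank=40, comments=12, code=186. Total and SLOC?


Total LOC = blank + comment + code
Total LOC = 40 + 12 + 186 = 238
SLOC (source only) = code = 186

Total LOC: 238, SLOC: 186


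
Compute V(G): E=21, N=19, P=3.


Formula: V(G) = E - N + 2P
V(G) = 21 - 19 + 2*3
V(G) = 2 + 6
V(G) = 8

8


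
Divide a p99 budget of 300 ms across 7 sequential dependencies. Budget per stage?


Formula: per_stage = total_budget / stages
per_stage = 300 / 7
per_stage = 42.86 ms

42.86 ms


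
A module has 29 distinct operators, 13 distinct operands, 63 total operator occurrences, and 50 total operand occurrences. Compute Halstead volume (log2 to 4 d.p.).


Formula: V = N * log2(η), where N = N1 + N2 and η = η1 + η2
η = 29 + 13 = 42
N = 63 + 50 = 113
log2(42) ≈ 5.3923
V = 113 * 5.3923 = 609.33

609.33


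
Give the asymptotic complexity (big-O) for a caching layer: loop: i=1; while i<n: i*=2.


Reasoning: i doubles each step so iterations are log2(n)
Complexity: O(log n)

O(log n)


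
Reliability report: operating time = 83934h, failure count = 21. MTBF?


Formula: MTBF = Total operating time / Number of failures
MTBF = 83934 / 21
MTBF = 3996.86 hours

3996.86 hours


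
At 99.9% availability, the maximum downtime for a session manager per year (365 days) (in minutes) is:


Formula: allowed downtime = period * (100 - SLA) / 100
Period (year (365 days)) = 525600 minutes
Unavailability fraction = (100 - 99.9) / 100
Allowed downtime = 525600 * (100 - 99.9) / 100
Allowed downtime = 525.6 minutes

525.6 minutes


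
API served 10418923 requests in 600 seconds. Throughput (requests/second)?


Formula: throughput = requests / seconds
throughput = 10418923 / 600
throughput = 17364.87 requests/second

17364.87 requests/second


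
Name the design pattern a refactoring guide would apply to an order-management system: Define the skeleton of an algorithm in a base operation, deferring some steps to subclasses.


This matches the Template Method pattern

Template Method


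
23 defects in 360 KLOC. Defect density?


Defect density = defects / KLOC
Defect density = 23 / 360
Defect density = 0.064 defects/KLOC

0.064 defects/KLOC


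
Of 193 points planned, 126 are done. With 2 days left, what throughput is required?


Formula: Required rate = Remaining points / Days left
Remaining = 193 - 126 = 67 points
Required rate = 67 / 2 = 33.5 points/day

33.5 points/day


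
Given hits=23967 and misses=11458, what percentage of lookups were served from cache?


Formula: hit rate = hits / (hits + misses) * 100
hit rate = 23967 / (23967 + 11458) * 100
hit rate = 23967 / 35425 * 100
hit rate = 67.66%

67.66%


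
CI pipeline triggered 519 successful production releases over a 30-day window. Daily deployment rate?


Formula: deployments per day = releases / days
= 519 / 30
= 17.3 deploys/day
(equivalently, 121.1 deploys/week)

17.3 deploys/day


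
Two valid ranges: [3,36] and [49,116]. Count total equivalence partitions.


Valid ranges: [3,36] and [49,116]
Class 1: x < 3 — invalid
Class 2: 3 ≤ x ≤ 36 — valid
Class 3: 36 < x < 49 — invalid (gap between ranges)
Class 4: 49 ≤ x ≤ 116 — valid
Class 5: x > 116 — invalid
Total equivalence classes: 5

5 equivalence classes


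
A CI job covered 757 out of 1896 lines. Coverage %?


Coverage = covered / total * 100
Coverage = 757 / 1896 * 100
Coverage = 39.93%

39.93%


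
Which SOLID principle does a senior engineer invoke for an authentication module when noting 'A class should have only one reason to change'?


This describes the Single Responsibility Principle (SRP)

Single Responsibility Principle (SRP)


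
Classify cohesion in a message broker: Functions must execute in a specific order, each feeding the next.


Reasoning: Output of one is input to next
Type: Sequential cohesion

Sequential cohesion


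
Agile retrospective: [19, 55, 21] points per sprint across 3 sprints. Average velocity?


Formula: Avg velocity = Total points / Number of sprints
Points: [19, 55, 21]
Sum = 19 + 55 + 21 = 95
Avg velocity = 95 / 3 = 31.67 points/sprint

31.67 points/sprint


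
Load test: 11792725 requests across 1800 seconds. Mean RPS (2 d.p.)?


Formula: throughput = requests / seconds
throughput = 11792725 / 1800
throughput = 6551.51 requests/second

6551.51 requests/second


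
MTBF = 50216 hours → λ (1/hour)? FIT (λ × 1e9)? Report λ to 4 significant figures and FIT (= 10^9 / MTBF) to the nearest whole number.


Formula: λ = 1 / MTBF; FIT = λ × 1e9 = 1e9 / MTBF
λ = 1 / 50216 ≈ 1.991e-05 failures/hour
FIT = 1e9 / 50216 ≈ 19914 failures per 1e9 hours (nearest whole number)

λ = 1.991e-05 /h, FIT = 19914


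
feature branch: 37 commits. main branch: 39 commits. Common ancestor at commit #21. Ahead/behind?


Common ancestor: commit #21
feature commits after divergence: 37 - 21 = 16
main commits after divergence: 39 - 21 = 18
feature is 16 commits ahead of main
main is 18 commits ahead of feature

feature ahead: 16, main ahead: 18


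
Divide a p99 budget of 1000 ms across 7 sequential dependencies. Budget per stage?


Formula: per_stage = total_budget / stages
per_stage = 1000 / 7
per_stage = 142.86 ms

142.86 ms


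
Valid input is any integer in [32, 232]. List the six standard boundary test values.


Range: [32, 232]
Boundaries: just below min, min, min+1, max-1, max, just above max
Values: [31, 32, 33, 231, 232, 233]

[31, 32, 33, 231, 232, 233]


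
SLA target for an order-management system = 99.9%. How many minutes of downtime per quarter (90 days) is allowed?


Formula: allowed downtime = period * (100 - SLA) / 100
Period (quarter (90 days)) = 129600 minutes
Unavailability fraction = (100 - 99.9) / 100
Allowed downtime = 129600 * (100 - 99.9) / 100
Allowed downtime = 129.6 minutes

129.6 minutes


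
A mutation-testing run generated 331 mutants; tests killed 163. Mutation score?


Mutation score = killed / total * 100
Mutation score = 163 / 331 * 100
Mutation score = 49.24%

49.24%


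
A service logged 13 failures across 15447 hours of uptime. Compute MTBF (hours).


Formula: MTBF = Total operating time / Number of failures
MTBF = 15447 / 13
MTBF = 1188.23 hours

1188.23 hours


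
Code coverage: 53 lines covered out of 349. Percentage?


Coverage = covered / total * 100
Coverage = 53 / 349 * 100
Coverage = 15.19%

15.19%


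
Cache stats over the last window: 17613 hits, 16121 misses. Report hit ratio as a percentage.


Formula: hit rate = hits / (hits + misses) * 100
hit rate = 17613 / (17613 + 16121) * 100
hit rate = 17613 / 33734 * 100
hit rate = 52.21%

52.21%


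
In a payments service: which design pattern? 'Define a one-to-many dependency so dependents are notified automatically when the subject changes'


This matches the Observer pattern

Observer


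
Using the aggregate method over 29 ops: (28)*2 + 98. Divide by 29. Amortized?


Formula: Amortized cost = Total cost / Operations
Total cost = (28 * 2) + (1 * 98)
Total cost = 56 + 98 = 154
Amortized = 154 / 29 = 5.3103

5.3103


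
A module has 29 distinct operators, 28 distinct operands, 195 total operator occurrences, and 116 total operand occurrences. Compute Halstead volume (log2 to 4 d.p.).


Formula: V = N * log2(η), where N = N1 + N2 and η = η1 + η2
η = 29 + 28 = 57
N = 195 + 116 = 311
log2(57) ≈ 5.8329
V = 311 * 5.8329 = 1814.03

1814.03


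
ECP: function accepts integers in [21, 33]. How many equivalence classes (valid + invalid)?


Valid range: [21, 33]
Class 1: x < 21 — invalid
Class 2: 21 ≤ x ≤ 33 — valid
Class 3: x > 33 — invalid
Total equivalence classes: 3

3 equivalence classes


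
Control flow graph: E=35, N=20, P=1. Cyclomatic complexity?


Formula: V(G) = E - N + 2P
V(G) = 35 - 20 + 2*1
V(G) = 15 + 2
V(G) = 17

17


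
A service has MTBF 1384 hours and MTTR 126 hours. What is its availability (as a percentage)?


Availability = MTBF / (MTBF + MTTR)
Availability = 1384 / (1384 + 126)
Availability = 1384 / 1510
Availability = 91.6556%

91.6556%


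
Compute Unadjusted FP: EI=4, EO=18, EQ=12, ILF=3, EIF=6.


UFP = EI*4 + EO*5 + EQ*4 + ILF*10 + EIF*7
UFP = 4*4 + 18*5 + 12*4 + 3*10 + 6*7
UFP = 16 + 90 + 48 + 30 + 42
UFP = 226

226


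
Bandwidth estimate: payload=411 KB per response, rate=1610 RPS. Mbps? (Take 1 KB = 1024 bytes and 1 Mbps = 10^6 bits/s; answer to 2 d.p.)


Formula: Mbps = payload_bytes * RPS * 8 / 1e6
Payload per request = 411 KB = 411 * 1024 = 420864 bytes
Total bytes/sec = 420864 * 1610 = 677591040
Total bits/sec = 677591040 * 8 = 5420728320
Mbps = 5420728320 / 1e6 = 5420.73

5420.73 Mbps


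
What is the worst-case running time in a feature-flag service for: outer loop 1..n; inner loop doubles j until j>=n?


Reasoning: linear outer times logarithmic inner
Complexity: O(n log n)

O(n log n)


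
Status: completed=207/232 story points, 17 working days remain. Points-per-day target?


Formula: Required rate = Remaining points / Days left
Remaining = 232 - 207 = 25 points
Required rate = 25 / 17 = 1.47 points/day

1.47 points/day


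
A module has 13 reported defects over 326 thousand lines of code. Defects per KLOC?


Defect density = defects / KLOC
Defect density = 13 / 326
Defect density = 0.04 defects/KLOC

0.04 defects/KLOC


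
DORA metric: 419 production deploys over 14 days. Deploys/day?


Formula: deployments per day = releases / days
= 419 / 14
= 29.929 deploys/day
(equivalently, 209.5 deploys/week)

29.929 deploys/day


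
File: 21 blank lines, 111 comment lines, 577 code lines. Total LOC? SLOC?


Total LOC = blank + comment + code
Total LOC = 21 + 111 + 577 = 709
SLOC (source only) = code = 577

Total LOC: 709, SLOC: 577


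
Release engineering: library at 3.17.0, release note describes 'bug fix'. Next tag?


Current: 3.17.0
Change category: 'bug fix' → patch bump
SemVer rule: patch bump → increment PATCH (MAJOR and MINOR unchanged)
New: 3.17.1

3.17.1


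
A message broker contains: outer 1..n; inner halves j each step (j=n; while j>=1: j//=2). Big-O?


Reasoning: n times log n
Complexity: O(n log n)

O(n log n)


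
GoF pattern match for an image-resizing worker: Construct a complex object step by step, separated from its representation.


This matches the Builder pattern

Builder


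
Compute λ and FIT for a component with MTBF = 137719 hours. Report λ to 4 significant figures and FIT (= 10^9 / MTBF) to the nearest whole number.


Formula: λ = 1 / MTBF; FIT = λ × 1e9 = 1e9 / MTBF
λ = 1 / 137719 ≈ 7.261e-06 failures/hour
FIT = 1e9 / 137719 ≈ 7261 failures per 1e9 hours (nearest whole number)

λ = 7.261e-06 /h, FIT = 7261


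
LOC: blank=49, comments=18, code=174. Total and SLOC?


Total LOC = blank + comment + code
Total LOC = 49 + 18 + 174 = 241
SLOC (source only) = code = 174

Total LOC: 241, SLOC: 174


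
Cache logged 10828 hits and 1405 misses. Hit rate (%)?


Formula: hit rate = hits / (hits + misses) * 100
hit rate = 10828 / (10828 + 1405) * 100
hit rate = 10828 / 12233 * 100
hit rate = 88.51%

88.51%


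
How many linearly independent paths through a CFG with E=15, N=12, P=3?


Formula: V(G) = E - N + 2P
V(G) = 15 - 12 + 2*3
V(G) = 3 + 6
V(G) = 9

9


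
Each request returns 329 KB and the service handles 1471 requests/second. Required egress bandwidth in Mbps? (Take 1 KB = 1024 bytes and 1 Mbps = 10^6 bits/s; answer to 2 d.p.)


Formula: Mbps = payload_bytes * RPS * 8 / 1e6
Payload per request = 329 KB = 329 * 1024 = 336896 bytes
Total bytes/sec = 336896 * 1471 = 495574016
Total bits/sec = 495574016 * 8 = 3964592128
Mbps = 3964592128 / 1e6 = 3964.59

3964.59 Mbps


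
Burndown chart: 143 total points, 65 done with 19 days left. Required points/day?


Formula: Required rate = Remaining points / Days left
Remaining = 143 - 65 = 78 points
Required rate = 78 / 19 = 4.11 points/day

4.11 points/day


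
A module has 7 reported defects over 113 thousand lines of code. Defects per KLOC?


Defect density = defects / KLOC
Defect density = 7 / 113
Defect density = 0.062 defects/KLOC

0.062 defects/KLOC


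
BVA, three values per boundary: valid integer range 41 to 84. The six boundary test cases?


Range: [41, 84]
Boundaries: just below min, min, min+1, max-1, max, just above max
Values: [40, 41, 42, 83, 84, 85]

[40, 41, 42, 83, 84, 85]


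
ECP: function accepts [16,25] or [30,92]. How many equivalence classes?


Valid ranges: [16,25] and [30,92]
Class 1: x < 16 — invalid
Class 2: 16 ≤ x ≤ 25 — valid
Class 3: 25 < x < 30 — invalid (gap between ranges)
Class 4: 30 ≤ x ≤ 92 — valid
Class 5: x > 92 — invalid
Total equivalence classes: 5

5 equivalence classes


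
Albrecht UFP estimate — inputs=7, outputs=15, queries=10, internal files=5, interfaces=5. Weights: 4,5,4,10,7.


UFP = EI*4 + EO*5 + EQ*4 + ILF*10 + EIF*7
UFP = 7*4 + 15*5 + 10*4 + 5*10 + 5*7
UFP = 28 + 75 + 40 + 50 + 35
UFP = 228

228


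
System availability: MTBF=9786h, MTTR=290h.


Availability = MTBF / (MTBF + MTTR)
Availability = 9786 / (9786 + 290)
Availability = 9786 / 10076
Availability = 97.1219%

97.1219%


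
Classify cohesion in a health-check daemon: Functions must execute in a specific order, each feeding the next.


Reasoning: Output of one is input to next
Type: Sequential cohesion

Sequential cohesion


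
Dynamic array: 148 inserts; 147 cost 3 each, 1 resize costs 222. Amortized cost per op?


Formula: Amortized cost = Total cost / Operations
Total cost = (147 * 3) + (1 * 222)
Total cost = 441 + 222 = 663
Amortized = 663 / 148 = 4.4797

4.4797


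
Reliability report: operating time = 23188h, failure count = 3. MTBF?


Formula: MTBF = Total operating time / Number of failures
MTBF = 23188 / 3
MTBF = 7729.33 hours

7729.33 hours


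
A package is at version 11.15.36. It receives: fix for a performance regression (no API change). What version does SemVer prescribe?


Current: 11.15.36
Change category: 'fix for a performance regression (no API change)' → patch bump
SemVer rule: patch bump → increment PATCH (MAJOR and MINOR unchanged)
New: 11.15.37

11.15.37


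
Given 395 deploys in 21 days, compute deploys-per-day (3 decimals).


Formula: deployments per day = releases / days
= 395 / 21
= 18.81 deploys/day
(equivalently, 131.67 deploys/week)

18.81 deploys/day


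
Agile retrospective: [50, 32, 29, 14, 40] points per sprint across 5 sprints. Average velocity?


Formula: Avg velocity = Total points / Number of sprints
Points: [50, 32, 29, 14, 40]
Sum = 50 + 32 + 29 + 14 + 40 = 165
Avg velocity = 165 / 5 = 33.0 points/sprint

33.0 points/sprint


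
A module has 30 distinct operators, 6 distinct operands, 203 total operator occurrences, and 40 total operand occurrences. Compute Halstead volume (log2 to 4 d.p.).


Formula: V = N * log2(η), where N = N1 + N2 and η = η1 + η2
η = 30 + 6 = 36
N = 203 + 40 = 243
log2(36) ≈ 5.1699
V = 243 * 5.1699 = 1256.29

1256.29


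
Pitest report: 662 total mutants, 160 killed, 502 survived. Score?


Mutation score = killed / total * 100
Mutation score = 160 / 662 * 100
Mutation score = 24.17%

24.17%


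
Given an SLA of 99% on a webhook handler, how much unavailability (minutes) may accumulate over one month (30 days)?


Formula: allowed downtime = period * (100 - SLA) / 100
Period (month (30 days)) = 43200 minutes
Unavailability fraction = (100 - 99.0) / 100
Allowed downtime = 43200 * (100 - 99.0) / 100
Allowed downtime = 432.0 minutes

432.0 minutes


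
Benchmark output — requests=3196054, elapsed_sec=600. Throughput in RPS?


Formula: throughput = requests / seconds
throughput = 3196054 / 600
throughput = 5326.76 requests/second

5326.76 requests/second


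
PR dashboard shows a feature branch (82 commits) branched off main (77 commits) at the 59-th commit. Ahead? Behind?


Common ancestor: commit #59
feature commits after divergence: 82 - 59 = 23
main commits after divergence: 77 - 59 = 18
feature is 23 commits ahead of main
main is 18 commits ahead of feature

feature ahead: 23, main ahead: 18


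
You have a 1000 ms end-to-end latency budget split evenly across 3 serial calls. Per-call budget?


Formula: per_stage = total_budget / stages
per_stage = 1000 / 3
per_stage = 333.33 ms

333.33 ms


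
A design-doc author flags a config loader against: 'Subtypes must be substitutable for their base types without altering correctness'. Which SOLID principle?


This describes the Liskov Substitution Principle (LSP)

Liskov Substitution Principle (LSP)


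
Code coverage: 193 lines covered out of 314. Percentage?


Coverage = covered / total * 100
Coverage = 193 / 314 * 100
Coverage = 61.46%

61.46%


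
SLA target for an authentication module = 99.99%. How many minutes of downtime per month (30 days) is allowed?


Formula: allowed downtime = period * (100 - SLA) / 100
Period (month (30 days)) = 43200 minutes
Unavailability fraction = (100 - 99.99) / 100
Allowed downtime = 43200 * (100 - 99.99) / 100
Allowed downtime = 4.32 minutes

4.32 minutes


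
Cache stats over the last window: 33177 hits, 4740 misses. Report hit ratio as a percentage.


Formula: hit rate = hits / (hits + misses) * 100
hit rate = 33177 / (33177 + 4740) * 100
hit rate = 33177 / 37917 * 100
hit rate = 87.5%

87.5%


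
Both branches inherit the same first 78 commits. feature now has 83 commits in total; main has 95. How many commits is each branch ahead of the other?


Common ancestor: commit #78
feature commits after divergence: 83 - 78 = 5
main commits after divergence: 95 - 78 = 17
feature is 5 commits ahead of main
main is 17 commits ahead of feature

feature ahead: 5, main ahead: 17


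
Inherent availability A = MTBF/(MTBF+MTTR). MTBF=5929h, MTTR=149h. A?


Availability = MTBF / (MTBF + MTTR)
Availability = 5929 / (5929 + 149)
Availability = 5929 / 6078
Availability = 97.5485%

97.5485%


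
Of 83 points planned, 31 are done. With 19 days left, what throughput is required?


Formula: Required rate = Remaining points / Days left
Remaining = 83 - 31 = 52 points
Required rate = 52 / 19 = 2.74 points/day

2.74 points/day


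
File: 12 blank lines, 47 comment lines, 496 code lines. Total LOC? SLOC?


Total LOC = blank + comment + code
Total LOC = 12 + 47 + 496 = 555
SLOC (source only) = code = 496

Total LOC: 555, SLOC: 496


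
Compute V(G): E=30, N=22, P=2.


Formula: V(G) = E - N + 2P
V(G) = 30 - 22 + 2*2
V(G) = 8 + 4
V(G) = 12

12


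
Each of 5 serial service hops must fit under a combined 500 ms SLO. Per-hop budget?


Formula: per_stage = total_budget / stages
per_stage = 500 / 5
per_stage = 100.0 ms

100.0 ms


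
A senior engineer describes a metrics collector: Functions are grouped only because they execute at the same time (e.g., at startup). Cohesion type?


Reasoning: Related by timing only
Type: Temporal cohesion

Temporal cohesion


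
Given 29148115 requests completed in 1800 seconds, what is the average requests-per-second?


Formula: throughput = requests / seconds
throughput = 29148115 / 1800
throughput = 16193.4 requests/second

16193.4 requests/second


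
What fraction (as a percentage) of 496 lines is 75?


Coverage = covered / total * 100
Coverage = 75 / 496 * 100
Coverage = 15.12%

15.12%


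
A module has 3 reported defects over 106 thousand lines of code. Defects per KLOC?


Defect density = defects / KLOC
Defect density = 3 / 106
Defect density = 0.028 defects/KLOC

0.028 defects/KLOC


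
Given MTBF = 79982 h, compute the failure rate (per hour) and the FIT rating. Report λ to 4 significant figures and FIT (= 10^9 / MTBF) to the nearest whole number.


Formula: λ = 1 / MTBF; FIT = λ × 1e9 = 1e9 / MTBF
λ = 1 / 79982 ≈ 1.250e-05 failures/hour
FIT = 1e9 / 79982 ≈ 12503 failures per 1e9 hours (nearest whole number)

λ = 1.250e-05 /h, FIT = 12503


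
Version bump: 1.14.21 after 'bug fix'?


Current: 1.14.21
Change category: 'bug fix' → patch bump
SemVer rule: patch bump → increment PATCH (MAJOR and MINOR unchanged)
New: 1.14.22

1.14.22


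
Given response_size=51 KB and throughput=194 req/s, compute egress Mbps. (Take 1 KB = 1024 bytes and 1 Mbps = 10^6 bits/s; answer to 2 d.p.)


Formula: Mbps = payload_bytes * RPS * 8 / 1e6
Payload per request = 51 KB = 51 * 1024 = 52224 bytes
Total bytes/sec = 52224 * 194 = 10131456
Total bits/sec = 10131456 * 8 = 81051648
Mbps = 81051648 / 1e6 = 81.05

81.05 Mbps


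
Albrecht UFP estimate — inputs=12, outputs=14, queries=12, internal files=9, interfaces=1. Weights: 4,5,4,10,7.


UFP = EI*4 + EO*5 + EQ*4 + ILF*10 + EIF*7
UFP = 12*4 + 14*5 + 12*4 + 9*10 + 1*7
UFP = 48 + 70 + 48 + 90 + 7
UFP = 263

263


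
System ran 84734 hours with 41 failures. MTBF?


Formula: MTBF = Total operating time / Number of failures
MTBF = 84734 / 41
MTBF = 2066.68 hours

2066.68 hours


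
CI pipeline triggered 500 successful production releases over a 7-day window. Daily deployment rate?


Formula: deployments per day = releases / days
= 500 / 7
= 71.429 deploys/day
(equivalently, 500.0 deploys/week)

71.429 deploys/day


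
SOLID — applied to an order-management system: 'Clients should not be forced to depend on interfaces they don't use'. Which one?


This describes the Interface Segregation Principle (ISP)

Interface Segregation Principle (ISP)


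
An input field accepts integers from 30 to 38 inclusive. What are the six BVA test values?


Range: [30, 38]
Boundaries: just below min, min, min+1, max-1, max, just above max
Values: [29, 30, 31, 37, 38, 39]

[29, 30, 31, 37, 38, 39]


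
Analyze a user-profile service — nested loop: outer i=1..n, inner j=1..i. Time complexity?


Reasoning: triangle: n(n+1)/2 ~ n^2/2
Complexity: O(n^2)

O(n^2)


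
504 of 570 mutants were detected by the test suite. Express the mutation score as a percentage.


Mutation score = killed / total * 100
Mutation score = 504 / 570 * 100
Mutation score = 88.42%

88.42%


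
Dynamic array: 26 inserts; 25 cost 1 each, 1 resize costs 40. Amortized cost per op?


Formula: Amortized cost = Total cost / Operations
Total cost = (25 * 1) + (1 * 40)
Total cost = 25 + 40 = 65
Amortized = 65 / 26 = 2.5

2.5


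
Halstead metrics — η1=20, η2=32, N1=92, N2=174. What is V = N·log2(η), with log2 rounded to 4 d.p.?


Formula: V = N * log2(η), where N = N1 + N2 and η = η1 + η2
η = 20 + 32 = 52
N = 92 + 174 = 266
log2(52) ≈ 5.7004
V = 266 * 5.7004 = 1516.31

1516.31


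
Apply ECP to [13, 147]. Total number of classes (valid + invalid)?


Valid range: [13, 147]
Class 1: x < 13 — invalid
Class 2: 13 ≤ x ≤ 147 — valid
Class 3: x > 147 — invalid
Total equivalence classes: 3

3 equivalence classes


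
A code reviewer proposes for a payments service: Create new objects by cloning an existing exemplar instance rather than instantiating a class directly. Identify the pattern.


This matches the Prototype pattern

Prototype


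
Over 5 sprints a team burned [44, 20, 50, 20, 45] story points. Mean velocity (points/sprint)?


Formula: Avg velocity = Total points / Number of sprints
Points: [44, 20, 50, 20, 45]
Sum = 44 + 20 + 50 + 20 + 45 = 179
Avg velocity = 179 / 5 = 35.8 points/sprint

35.8 points/sprint


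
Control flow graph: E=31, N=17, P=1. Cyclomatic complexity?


Formula: V(G) = E - N + 2P
V(G) = 31 - 17 + 2*1
V(G) = 14 + 2
V(G) = 16

16


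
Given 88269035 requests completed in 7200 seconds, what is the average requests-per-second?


Formula: throughput = requests / seconds
throughput = 88269035 / 7200
throughput = 12259.59 requests/second

12259.59 requests/second


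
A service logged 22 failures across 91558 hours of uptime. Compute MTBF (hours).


Formula: MTBF = Total operating time / Number of failures
MTBF = 91558 / 22
MTBF = 4161.73 hours

4161.73 hours


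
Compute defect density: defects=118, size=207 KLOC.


Defect density = defects / KLOC
Defect density = 118 / 207
Defect density = 0.57 defects/KLOC

0.57 defects/KLOC


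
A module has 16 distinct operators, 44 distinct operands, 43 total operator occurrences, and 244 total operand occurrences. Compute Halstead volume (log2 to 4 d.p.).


Formula: V = N * log2(η), where N = N1 + N2 and η = η1 + η2
η = 16 + 44 = 60
N = 43 + 244 = 287
log2(60) ≈ 5.9069
V = 287 * 5.9069 = 1695.28

1695.28


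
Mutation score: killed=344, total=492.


Mutation score = killed / total * 100
Mutation score = 344 / 492 * 100
Mutation score = 69.92%

69.92%


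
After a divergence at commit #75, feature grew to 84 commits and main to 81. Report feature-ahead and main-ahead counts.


Common ancestor: commit #75
feature commits after divergence: 84 - 75 = 9
main commits after divergence: 81 - 75 = 6
feature is 9 commits ahead of main
main is 6 commits ahead of feature

feature ahead: 9, main ahead: 6


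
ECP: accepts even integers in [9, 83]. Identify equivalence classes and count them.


Constraint: even integers in [9, 83]
Class 1: x < 9 — out-of-range invalid
Class 2: x in [9,83] but odd — wrong type invalid
Class 3: x in [9,83] and even — valid
Class 4: x > 83 — out-of-range invalid
Total equivalence classes: 4

4 equivalence classes


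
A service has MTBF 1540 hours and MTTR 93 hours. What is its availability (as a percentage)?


Availability = MTBF / (MTBF + MTTR)
Availability = 1540 / (1540 + 93)
Availability = 1540 / 1633
Availability = 94.305%

94.305%


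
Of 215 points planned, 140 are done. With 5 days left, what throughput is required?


Formula: Required rate = Remaining points / Days left
Remaining = 215 - 140 = 75 points
Required rate = 75 / 5 = 15.0 points/day

15.0 points/day


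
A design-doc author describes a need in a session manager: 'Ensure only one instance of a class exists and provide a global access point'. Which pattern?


This matches the Singleton pattern

Singleton


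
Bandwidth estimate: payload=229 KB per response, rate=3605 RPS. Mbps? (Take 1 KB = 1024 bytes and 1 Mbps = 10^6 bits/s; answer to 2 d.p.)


Formula: Mbps = payload_bytes * RPS * 8 / 1e6
Payload per request = 229 KB = 229 * 1024 = 234496 bytes
Total bytes/sec = 234496 * 3605 = 845358080
Total bits/sec = 845358080 * 8 = 6762864640
Mbps = 6762864640 / 1e6 = 6762.86

6762.86 Mbps


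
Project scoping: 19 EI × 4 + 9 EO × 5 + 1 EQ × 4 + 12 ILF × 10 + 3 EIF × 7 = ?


UFP = EI*4 + EO*5 + EQ*4 + ILF*10 + EIF*7
UFP = 19*4 + 9*5 + 1*4 + 12*10 + 3*7
UFP = 76 + 45 + 4 + 120 + 21
UFP = 266

266


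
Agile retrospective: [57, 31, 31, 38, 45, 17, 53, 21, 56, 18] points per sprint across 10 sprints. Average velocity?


Formula: Avg velocity = Total points / Number of sprints
Points: [57, 31, 31, 38, 45, 17, 53, 21, 56, 18]
Sum = 57 + 31 + 31 + 38 + 45 + 17 + 53 + 21 + 56 + 18 = 367
Avg velocity = 367 / 10 = 36.7 points/sprint

36.7 points/sprint


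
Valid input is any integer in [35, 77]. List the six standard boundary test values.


Range: [35, 77]
Boundaries: just below min, min, min+1, max-1, max, just above max
Values: [34, 35, 36, 76, 77, 78]

[34, 35, 36, 76, 77, 78]


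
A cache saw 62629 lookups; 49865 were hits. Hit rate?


Formula: hit rate = hits / (hits + misses) * 100
hit rate = 49865 / (49865 + 12764) * 100
hit rate = 49865 / 62629 * 100
hit rate = 79.62%

79.62%


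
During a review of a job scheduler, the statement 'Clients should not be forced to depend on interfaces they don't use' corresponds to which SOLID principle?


This describes the Interface Segregation Principle (ISP)

Interface Segregation Principle (ISP)


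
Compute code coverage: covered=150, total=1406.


Coverage = covered / total * 100
Coverage = 150 / 1406 * 100
Coverage = 10.67%

10.67%


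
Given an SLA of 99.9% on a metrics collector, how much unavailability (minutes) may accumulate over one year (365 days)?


Formula: allowed downtime = period * (100 - SLA) / 100
Period (year (365 days)) = 525600 minutes
Unavailability fraction = (100 - 99.9) / 100
Allowed downtime = 525600 * (100 - 99.9) / 100
Allowed downtime = 525.6 minutes

525.6 minutes


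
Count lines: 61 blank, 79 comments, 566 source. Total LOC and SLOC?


Total LOC = blank + comment + code
Total LOC = 61 + 79 + 566 = 706
SLOC (source only) = code = 566

Total LOC: 706, SLOC: 566


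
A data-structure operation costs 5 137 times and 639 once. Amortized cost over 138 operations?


Formula: Amortized cost = Total cost / Operations
Total cost = (137 * 5) + (1 * 639)
Total cost = 685 + 639 = 1324
Amortized = 1324 / 138 = 9.5942

9.5942


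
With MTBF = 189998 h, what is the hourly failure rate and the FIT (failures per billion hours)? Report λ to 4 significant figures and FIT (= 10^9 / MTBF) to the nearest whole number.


Formula: λ = 1 / MTBF; FIT = λ × 1e9 = 1e9 / MTBF
λ = 1 / 189998 ≈ 5.263e-06 failures/hour
FIT = 1e9 / 189998 ≈ 5263 failures per 1e9 hours (nearest whole number)

λ = 5.263e-06 /h, FIT = 5263


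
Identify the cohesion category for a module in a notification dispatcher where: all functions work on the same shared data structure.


Reasoning: Functions share data
Type: Communicational cohesion

Communicational cohesion


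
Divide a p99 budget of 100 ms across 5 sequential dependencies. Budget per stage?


Formula: per_stage = total_budget / stages
per_stage = 100 / 5
per_stage = 20.0 ms

20.0 ms
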